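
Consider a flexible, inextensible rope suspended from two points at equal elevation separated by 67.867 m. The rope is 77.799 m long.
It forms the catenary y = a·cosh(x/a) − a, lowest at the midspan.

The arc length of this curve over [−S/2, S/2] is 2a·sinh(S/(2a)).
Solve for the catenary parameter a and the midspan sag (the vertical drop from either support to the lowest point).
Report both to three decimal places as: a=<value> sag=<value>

a=36.982 sag=16.691

seed: a₀ = √(S³/(24(L−S))) = √(67.867³/(24·9.932)) = 36.212958
iter 1: u=0.937054  f(a)=+4.453e-01  f'(a)=-5.982e-01  a ← 36.212958 − (+4.453e-01/-5.982e-01) = 36.957280
iter 2: u=0.918182  f(a)=+1.410e-02  f'(a)=-5.609e-01  a ← 36.957280 − (+1.410e-02/-5.609e-01) = 36.982416
iter 3: u=0.917558  f(a)=+1.516e-05  f'(a)=-5.597e-01  a ← 36.982416 − (+1.516e-05/-5.597e-01) = 36.982444
iter 4: u=0.917557  f(a)=+1.756e-11  f'(a)=-5.597e-01  a ← 36.982444 − (+1.756e-11/-5.597e-01) = 36.982444
converged: |Δa| < 1e-12 after 4 iterations
sag = a·(cosh(S/(2a)) − 1) = 36.982444·(cosh(0.917557) − 1) = 16.691314
T_max/T_min = cosh(S/(2a)) = 1.451331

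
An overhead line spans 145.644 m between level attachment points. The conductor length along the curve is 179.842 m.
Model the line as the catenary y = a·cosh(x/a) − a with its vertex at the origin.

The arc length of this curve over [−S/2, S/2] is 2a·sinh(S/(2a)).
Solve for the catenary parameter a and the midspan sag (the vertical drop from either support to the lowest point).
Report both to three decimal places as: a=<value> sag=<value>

a=63.406 sag=46.622

seed: a₀ = √(S³/(24(L−S))) = √(145.644³/(24·34.198)) = 61.352593
iter 1: u=1.186942  f(a)=+2.491e+00  f'(a)=-1.280e+00  a ← 61.352593 − (+2.491e+00/-1.280e+00) = 63.299020
iter 2: u=1.150444  f(a)=+1.235e-01  f'(a)=-1.156e+00  a ← 63.299020 − (+1.235e-01/-1.156e+00) = 63.405835
iter 3: u=1.148506  f(a)=+3.383e-04  f'(a)=-1.150e+00  a ← 63.405835 − (+3.383e-04/-1.150e+00) = 63.406130
iter 4: u=1.148501  f(a)=+2.555e-09  f'(a)=-1.150e+00  a ← 63.406130 − (+2.555e-09/-1.150e+00) = 63.406130
iter 5: u=1.148501  f(a)=+2.842e-14  f'(a)=-1.150e+00  a ← 63.406130 − (+2.842e-14/-1.150e+00) = 63.406130
converged: |Δa| < 1e-12 after 5 iterations
sag = a·(cosh(S/(2a)) − 1) = 63.406130·(cosh(1.148501) − 1) = 46.621701
T_max/T_min = cosh(S/(2a)) = 1.735287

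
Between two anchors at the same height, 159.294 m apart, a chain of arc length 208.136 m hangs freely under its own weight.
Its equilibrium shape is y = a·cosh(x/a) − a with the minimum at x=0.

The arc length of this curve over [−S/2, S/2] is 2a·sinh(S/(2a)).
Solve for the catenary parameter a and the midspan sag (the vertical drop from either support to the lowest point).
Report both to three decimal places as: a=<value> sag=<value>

seed: a₀ = √(S³/(24(L−S))) = √(159.294³/(24·48.842)) = 58.721452
iter 1: u=1.356353  f(a)=+4.695e+00  f'(a)=-1.990e+00  a ← 58.721452 − (+4.695e+00/-1.990e+00) = 61.080133
iter 2: u=1.303976  f(a)=+2.977e-01  f'(a)=-1.745e+00  a ← 61.080133 − (+2.977e-01/-1.745e+00) = 61.250698
iter 3: u=1.300344  f(a)=+1.376e-03  f'(a)=-1.729e+00  a ← 61.250698 − (+1.376e-03/-1.729e+00) = 61.251493
iter 4: u=1.300327  f(a)=+2.970e-08  f'(a)=-1.729e+00  a ← 61.251493 − (+2.970e-08/-1.729e+00) = 61.251493
iter 5: u=1.300327  f(a)=+5.684e-14  f'(a)=-1.729e+00  a ← 61.251493 − (+5.684e-14/-1.729e+00) = 61.251493
converged: |Δa| < 1e-12 after 5 iterations
sag = a·(cosh(S/(2a)) − 1) = 61.251493·(cosh(1.300327) − 1) = 59.504020
T_max/T_min = cosh(S/(2a)) = 1.971471

a=61.251 sag=59.504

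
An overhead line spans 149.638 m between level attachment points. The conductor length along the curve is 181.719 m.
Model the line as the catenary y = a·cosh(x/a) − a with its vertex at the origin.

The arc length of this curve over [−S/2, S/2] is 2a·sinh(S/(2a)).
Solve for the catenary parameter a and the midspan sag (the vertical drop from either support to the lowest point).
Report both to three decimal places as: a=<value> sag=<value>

seed: a₀ = √(S³/(24(L−S))) = √(149.638³/(24·32.081)) = 65.967993
iter 1: u=1.134171  f(a)=+2.128e+00  f'(a)=-1.104e+00  a ← 65.967993 − (+2.128e+00/-1.104e+00) = 67.895915
iter 2: u=1.101966  f(a)=+9.684e-02  f'(a)=-1.005e+00  a ← 67.895915 − (+9.684e-02/-1.005e+00) = 67.992248
iter 3: u=1.100405  f(a)=+2.218e-04  f'(a)=-1.001e+00  a ← 67.992248 − (+2.218e-04/-1.001e+00) = 67.992470
iter 4: u=1.100401  f(a)=+1.169e-09  f'(a)=-1.001e+00  a ← 67.992470 − (+1.169e-09/-1.001e+00) = 67.992470
iter 5: u=1.100401  f(a)=+2.842e-14  f'(a)=-1.001e+00  a ← 67.992470 − (+2.842e-14/-1.001e+00) = 67.992470
converged: |Δa| < 1e-12 after 5 iterations
sag = a·(cosh(S/(2a)) − 1) = 67.992470·(cosh(1.100401) − 1) = 45.490677
T_max/T_min = cosh(S/(2a)) = 1.669055

a=67.992 sag=45.491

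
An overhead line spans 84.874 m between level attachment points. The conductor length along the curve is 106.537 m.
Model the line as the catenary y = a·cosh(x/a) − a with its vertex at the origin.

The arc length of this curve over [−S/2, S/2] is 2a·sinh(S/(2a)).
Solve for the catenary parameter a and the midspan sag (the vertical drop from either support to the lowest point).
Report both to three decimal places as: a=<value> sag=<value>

a=35.535 sag=28.498

seed: a₀ = √(S³/(24(L−S))) = √(84.874³/(24·21.663)) = 34.292337
iter 1: u=1.237507  f(a)=+1.721e+00  f'(a)=-1.468e+00  a ← 34.292337 − (+1.721e+00/-1.468e+00) = 35.464529
iter 2: u=1.196604  f(a)=+9.216e-02  f'(a)=-1.314e+00  a ← 35.464529 − (+9.216e-02/-1.314e+00) = 35.534643
iter 3: u=1.194243  f(a)=+2.975e-04  f'(a)=-1.306e+00  a ← 35.534643 − (+2.975e-04/-1.306e+00) = 35.534870
iter 4: u=1.194235  f(a)=+3.122e-09  f'(a)=-1.306e+00  a ← 35.534870 − (+3.122e-09/-1.306e+00) = 35.534870
iter 5: u=1.194235  f(a)=+4.263e-14  f'(a)=-1.306e+00  a ← 35.534870 − (+4.263e-14/-1.306e+00) = 35.534870
converged: |Δa| < 1e-12 after 5 iterations
sag = a·(cosh(S/(2a)) − 1) = 35.534870·(cosh(1.194235) − 1) = 28.498403
T_max/T_min = cosh(S/(2a)) = 1.801984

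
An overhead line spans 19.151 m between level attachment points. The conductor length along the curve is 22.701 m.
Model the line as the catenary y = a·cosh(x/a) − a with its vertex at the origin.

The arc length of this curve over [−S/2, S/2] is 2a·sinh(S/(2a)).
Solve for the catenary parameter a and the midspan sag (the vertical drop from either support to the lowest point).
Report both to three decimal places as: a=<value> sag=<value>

a=9.322 sag=5.366

seed: a₀ = √(S³/(24(L−S))) = √(19.151³/(24·3.550)) = 9.079614
iter 1: u=1.054615  f(a)=+2.027e-01  f'(a)=-8.725e-01  a ← 9.079614 − (+2.027e-01/-8.725e-01) = 9.311974
iter 2: u=1.028300  f(a)=+8.043e-03  f'(a)=-8.045e-01  a ← 9.311974 − (+8.043e-03/-8.045e-01) = 9.321972
iter 3: u=1.027197  f(a)=+1.382e-05  f'(a)=-8.017e-01  a ← 9.321972 − (+1.382e-05/-8.017e-01) = 9.321989
iter 4: u=1.027195  f(a)=+4.095e-11  f'(a)=-8.017e-01  a ← 9.321989 − (+4.095e-11/-8.017e-01) = 9.321989
iter 5: u=1.027195  f(a)=+0.000e+00  f'(a)=-8.017e-01  a ← 9.321989 − (+0.000e+00/-8.017e-01) = 9.321989
converged: |Δa| < 1e-12 after 5 iterations
sag = a·(cosh(S/(2a)) − 1) = 9.321989·(cosh(1.027195) − 1) = 5.365874
T_max/T_min = cosh(S/(2a)) = 1.575615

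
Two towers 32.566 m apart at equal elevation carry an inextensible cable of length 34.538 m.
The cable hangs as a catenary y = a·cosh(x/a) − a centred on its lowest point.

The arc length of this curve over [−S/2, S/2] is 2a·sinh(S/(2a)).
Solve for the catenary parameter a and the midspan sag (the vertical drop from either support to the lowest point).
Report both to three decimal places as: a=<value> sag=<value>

a=27.256 sag=5.010

seed: a₀ = √(S³/(24(L−S))) = √(32.566³/(24·1.972)) = 27.013916
iter 1: u=0.602763  f(a)=+3.614e-02  f'(a)=-1.514e-01  a ← 27.013916 − (+3.614e-02/-1.514e-01) = 27.252633
iter 2: u=0.597484  f(a)=+4.846e-04  f'(a)=-1.473e-01  a ← 27.252633 − (+4.846e-04/-1.473e-01) = 27.255922
iter 3: u=0.597411  f(a)=+8.977e-08  f'(a)=-1.473e-01  a ← 27.255922 − (+8.977e-08/-1.473e-01) = 27.255923
iter 4: u=0.597411  f(a)=+0.000e+00  f'(a)=-1.473e-01  a ← 27.255923 − (+0.000e+00/-1.473e-01) = 27.255923
converged: |Δa| < 1e-12 after 4 iterations
sag = a·(cosh(S/(2a)) − 1) = 27.255923·(cosh(0.597411) − 1) = 5.010216
T_max/T_min = cosh(S/(2a)) = 1.183821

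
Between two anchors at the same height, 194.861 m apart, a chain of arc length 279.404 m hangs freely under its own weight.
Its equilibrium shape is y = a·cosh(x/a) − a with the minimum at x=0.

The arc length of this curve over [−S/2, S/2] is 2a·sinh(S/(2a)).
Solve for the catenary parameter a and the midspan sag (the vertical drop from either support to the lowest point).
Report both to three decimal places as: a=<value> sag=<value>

seed: a₀ = √(S³/(24(L−S))) = √(194.861³/(24·84.543)) = 60.386929
iter 1: u=1.613437  f(a)=+1.171e+01  f'(a)=-3.600e+00  a ← 60.386929 − (+1.171e+01/-3.600e+00) = 63.640003
iter 2: u=1.530963  f(a)=+1.013e+00  f'(a)=-3.002e+00  a ← 63.640003 − (+1.013e+00/-3.002e+00) = 63.977426
iter 3: u=1.522889  f(a)=+9.163e-03  f'(a)=-2.948e+00  a ← 63.977426 − (+9.163e-03/-2.948e+00) = 63.980535
iter 4: u=1.522815  f(a)=+7.647e-07  f'(a)=-2.947e+00  a ← 63.980535 − (+7.647e-07/-2.947e+00) = 63.980535
iter 5: u=1.522815  f(a)=+5.684e-14  f'(a)=-2.947e+00  a ← 63.980535 − (+5.684e-14/-2.947e+00) = 63.980535
converged: |Δa| < 1e-12 after 5 iterations
sag = a·(cosh(S/(2a)) − 1) = 63.980535·(cosh(1.522815) − 1) = 89.675437
T_max/T_min = cosh(S/(2a)) = 2.401605

a=63.981 sag=89.675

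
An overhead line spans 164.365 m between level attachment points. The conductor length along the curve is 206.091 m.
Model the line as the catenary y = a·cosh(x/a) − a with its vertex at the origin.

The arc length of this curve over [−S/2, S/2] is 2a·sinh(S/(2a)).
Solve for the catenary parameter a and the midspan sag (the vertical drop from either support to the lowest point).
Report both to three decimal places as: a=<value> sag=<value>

a=68.990 sag=55.018

seed: a₀ = √(S³/(24(L−S))) = √(164.365³/(24·41.726)) = 66.589387
iter 1: u=1.234168  f(a)=+3.296e+00  f'(a)=-1.455e+00  a ← 66.589387 − (+3.296e+00/-1.455e+00) = 68.854648
iter 2: u=1.193565  f(a)=+1.756e-01  f'(a)=-1.303e+00  a ← 68.854648 − (+1.756e-01/-1.303e+00) = 68.989387
iter 3: u=1.191234  f(a)=+5.610e-04  f'(a)=-1.295e+00  a ← 68.989387 − (+5.610e-04/-1.295e+00) = 68.989820
iter 4: u=1.191226  f(a)=+5.764e-09  f'(a)=-1.295e+00  a ← 68.989820 − (+5.764e-09/-1.295e+00) = 68.989820
iter 5: u=1.191226  f(a)=+2.842e-14  f'(a)=-1.295e+00  a ← 68.989820 − (+2.842e-14/-1.295e+00) = 68.989820
converged: |Δa| < 1e-12 after 5 iterations
sag = a·(cosh(S/(2a)) − 1) = 68.989820·(cosh(1.191226) − 1) = 55.018124
T_max/T_min = cosh(S/(2a)) = 1.797482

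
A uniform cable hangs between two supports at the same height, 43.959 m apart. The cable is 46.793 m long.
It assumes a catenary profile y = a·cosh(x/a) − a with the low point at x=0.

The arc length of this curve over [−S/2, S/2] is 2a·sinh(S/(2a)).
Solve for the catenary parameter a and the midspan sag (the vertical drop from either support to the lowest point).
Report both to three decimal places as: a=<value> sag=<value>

a=35.677 sag=6.987

seed: a₀ = √(S³/(24(L−S))) = √(43.959³/(24·2.834)) = 35.339969
iter 1: u=0.621945  f(a)=+5.532e-02  f'(a)=-1.667e-01  a ← 35.339969 − (+5.532e-02/-1.667e-01) = 35.671867
iter 2: u=0.616158  f(a)=+7.890e-04  f'(a)=-1.620e-01  a ← 35.671867 − (+7.890e-04/-1.620e-01) = 35.676739
iter 3: u=0.616074  f(a)=+1.656e-07  f'(a)=-1.619e-01  a ← 35.676739 − (+1.656e-07/-1.619e-01) = 35.676740
iter 4: u=0.616074  f(a)=+0.000e+00  f'(a)=-1.619e-01  a ← 35.676740 − (+0.000e+00/-1.619e-01) = 35.676740
converged: |Δa| < 1e-12 after 4 iterations
sag = a·(cosh(S/(2a)) − 1) = 35.676740·(cosh(0.616074) − 1) = 6.987367
T_max/T_min = cosh(S/(2a)) = 1.195852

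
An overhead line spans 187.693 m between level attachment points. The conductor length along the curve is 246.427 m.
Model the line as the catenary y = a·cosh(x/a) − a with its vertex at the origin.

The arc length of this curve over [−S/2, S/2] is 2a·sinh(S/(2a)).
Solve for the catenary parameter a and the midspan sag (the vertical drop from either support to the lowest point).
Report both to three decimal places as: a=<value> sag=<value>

a=71.497 sag=70.958

seed: a₀ = √(S³/(24(L−S))) = √(187.693³/(24·58.734)) = 68.489139
iter 1: u=1.370239  f(a)=+5.767e+00  f'(a)=-2.060e+00  a ← 68.489139 − (+5.767e+00/-2.060e+00) = 71.289230
iter 2: u=1.316419  f(a)=+3.725e-01  f'(a)=-1.801e+00  a ← 71.289230 − (+3.725e-01/-1.801e+00) = 71.496037
iter 3: u=1.312611  f(a)=+1.792e-03  f'(a)=-1.784e+00  a ← 71.496037 − (+1.792e-03/-1.784e+00) = 71.497041
iter 4: u=1.312593  f(a)=+4.189e-08  f'(a)=-1.784e+00  a ← 71.497041 − (+4.189e-08/-1.784e+00) = 71.497041
iter 5: u=1.312593  f(a)=+2.842e-14  f'(a)=-1.784e+00  a ← 71.497041 − (+2.842e-14/-1.784e+00) = 71.497041
converged: |Δa| < 1e-12 after 5 iterations
sag = a·(cosh(S/(2a)) − 1) = 71.497041·(cosh(1.312593) − 1) = 70.957841
T_max/T_min = cosh(S/(2a)) = 1.992458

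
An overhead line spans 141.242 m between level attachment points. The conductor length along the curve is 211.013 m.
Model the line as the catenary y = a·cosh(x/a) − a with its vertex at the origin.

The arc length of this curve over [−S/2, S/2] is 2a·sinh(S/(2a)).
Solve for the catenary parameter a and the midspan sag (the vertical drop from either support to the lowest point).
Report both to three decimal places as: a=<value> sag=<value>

a=43.770 sag=70.455

seed: a₀ = √(S³/(24(L−S))) = √(141.242³/(24·69.771)) = 41.020665
iter 1: u=1.721596  f(a)=+1.110e+01  f'(a)=-4.523e+00  a ← 41.020665 − (+1.110e+01/-4.523e+00) = 43.474955
iter 2: u=1.624407  f(a)=+1.074e+00  f'(a)=-3.686e+00  a ← 43.474955 − (+1.074e+00/-3.686e+00) = 43.766376
iter 3: u=1.613590  f(a)=+1.244e-02  f'(a)=-3.601e+00  a ← 43.766376 − (+1.244e-02/-3.601e+00) = 43.769831
iter 4: u=1.613463  f(a)=+1.711e-06  f'(a)=-3.600e+00  a ← 43.769831 − (+1.711e-06/-3.600e+00) = 43.769831
iter 5: u=1.613463  f(a)=+0.000e+00  f'(a)=-3.600e+00  a ← 43.769831 − (+0.000e+00/-3.600e+00) = 43.769831
converged: |Δa| < 1e-12 after 5 iterations
sag = a·(cosh(S/(2a)) − 1) = 43.769831·(cosh(1.613463) − 1) = 70.455471
T_max/T_min = cosh(S/(2a)) = 2.609681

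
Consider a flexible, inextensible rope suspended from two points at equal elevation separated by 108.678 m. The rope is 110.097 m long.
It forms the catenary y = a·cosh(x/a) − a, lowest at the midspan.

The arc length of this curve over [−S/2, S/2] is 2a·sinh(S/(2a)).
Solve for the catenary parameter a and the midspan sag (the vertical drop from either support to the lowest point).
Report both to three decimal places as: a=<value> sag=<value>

seed: a₀ = √(S³/(24(L−S))) = √(108.678³/(24·1.419)) = 194.140274
iter 1: u=0.279896  f(a)=+5.569e-03  f'(a)=-1.473e-02  a ← 194.140274 − (+5.569e-03/-1.473e-02) = 194.518245
iter 2: u=0.279352  f(a)=+1.630e-05  f'(a)=-1.465e-02  a ← 194.518245 − (+1.630e-05/-1.465e-02) = 194.519359
iter 3: u=0.279350  f(a)=+1.407e-10  f'(a)=-1.465e-02  a ← 194.519359 − (+1.407e-10/-1.465e-02) = 194.519359
iter 4: u=0.279350  f(a)=-1.421e-14  f'(a)=-1.465e-02  a ← 194.519359 − (-1.421e-14/-1.465e-02) = 194.519359
converged: |Δa| < 1e-12 after 4 iterations
sag = a·(cosh(S/(2a)) − 1) = 194.519359·(cosh(0.279350) − 1) = 7.639288
T_max/T_min = cosh(S/(2a)) = 1.039273

a=194.519 sag=7.639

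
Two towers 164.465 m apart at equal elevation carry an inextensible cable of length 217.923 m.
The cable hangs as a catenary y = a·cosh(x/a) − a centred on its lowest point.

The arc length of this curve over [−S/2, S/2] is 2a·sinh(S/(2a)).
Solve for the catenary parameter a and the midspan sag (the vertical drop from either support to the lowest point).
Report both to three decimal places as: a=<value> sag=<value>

a=61.564 sag=63.587

seed: a₀ = √(S³/(24(L−S))) = √(164.465³/(24·53.458)) = 58.884130
iter 1: u=1.396514  f(a)=+5.462e+00  f'(a)=-2.195e+00  a ← 58.884130 − (+5.462e+00/-2.195e+00) = 61.371874
iter 2: u=1.339905  f(a)=+3.652e-01  f'(a)=-1.911e+00  a ← 61.371874 − (+3.652e-01/-1.911e+00) = 61.562995
iter 3: u=1.335746  f(a)=+1.891e-03  f'(a)=-1.891e+00  a ← 61.562995 − (+1.891e-03/-1.891e+00) = 61.563996
iter 4: u=1.335724  f(a)=+5.132e-08  f'(a)=-1.891e+00  a ← 61.563996 − (+5.132e-08/-1.891e+00) = 61.563996
iter 5: u=1.335724  f(a)=-5.684e-14  f'(a)=-1.891e+00  a ← 61.563996 − (-5.684e-14/-1.891e+00) = 61.563996
converged: |Δa| < 1e-12 after 5 iterations
sag = a·(cosh(S/(2a)) − 1) = 61.563996·(cosh(1.335724) − 1) = 63.586850
T_max/T_min = cosh(S/(2a)) = 2.032858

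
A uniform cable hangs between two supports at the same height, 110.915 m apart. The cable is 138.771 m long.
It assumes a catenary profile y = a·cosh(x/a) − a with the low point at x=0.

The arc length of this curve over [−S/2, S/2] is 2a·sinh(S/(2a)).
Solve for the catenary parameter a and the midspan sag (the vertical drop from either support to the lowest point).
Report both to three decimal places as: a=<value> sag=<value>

seed: a₀ = √(S³/(24(L−S))) = √(110.915³/(24·27.856)) = 45.177316
iter 1: u=1.227552  f(a)=+2.176e+00  f'(a)=-1.429e+00  a ← 45.177316 − (+2.176e+00/-1.429e+00) = 46.699524
iter 2: u=1.187539  f(a)=+1.148e-01  f'(a)=-1.282e+00  a ← 46.699524 − (+1.148e-01/-1.282e+00) = 46.789066
iter 3: u=1.185266  f(a)=+3.590e-04  f'(a)=-1.274e+00  a ← 46.789066 − (+3.590e-04/-1.274e+00) = 46.789348
iter 4: u=1.185259  f(a)=+3.536e-09  f'(a)=-1.274e+00  a ← 46.789348 − (+3.536e-09/-1.274e+00) = 46.789348
iter 5: u=1.185259  f(a)=+0.000e+00  f'(a)=-1.274e+00  a ← 46.789348 − (+0.000e+00/-1.274e+00) = 46.789348
converged: |Δa| < 1e-12 after 5 iterations
sag = a·(cosh(S/(2a)) − 1) = 46.789348·(cosh(1.185259) − 1) = 36.898110
T_max/T_min = cosh(S/(2a)) = 1.788601

a=46.789 sag=36.898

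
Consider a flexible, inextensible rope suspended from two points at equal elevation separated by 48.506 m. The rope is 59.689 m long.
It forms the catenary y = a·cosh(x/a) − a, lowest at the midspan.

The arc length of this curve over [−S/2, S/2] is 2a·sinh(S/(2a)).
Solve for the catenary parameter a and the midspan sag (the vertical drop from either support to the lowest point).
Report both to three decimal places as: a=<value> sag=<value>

a=21.299 sag=15.366

seed: a₀ = √(S³/(24(L−S))) = √(48.506³/(24·11.183)) = 20.620938
iter 1: u=1.176135  f(a)=+7.994e-01  f'(a)=-1.242e+00  a ← 20.620938 − (+7.994e-01/-1.242e+00) = 21.264470
iter 2: u=1.140541  f(a)=+3.895e-02  f'(a)=-1.124e+00  a ← 21.264470 − (+3.895e-02/-1.124e+00) = 21.299126
iter 3: u=1.138685  f(a)=+1.029e-04  f'(a)=-1.118e+00  a ← 21.299126 − (+1.029e-04/-1.118e+00) = 21.299218
iter 4: u=1.138680  f(a)=+7.231e-10  f'(a)=-1.118e+00  a ← 21.299218 − (+7.231e-10/-1.118e+00) = 21.299218
iter 5: u=1.138680  f(a)=+7.105e-15  f'(a)=-1.118e+00  a ← 21.299218 − (+7.105e-15/-1.118e+00) = 21.299218
converged: |Δa| < 1e-12 after 5 iterations
sag = a·(cosh(S/(2a)) − 1) = 21.299218·(cosh(1.138680) − 1) = 15.366173
T_max/T_min = cosh(S/(2a)) = 1.721443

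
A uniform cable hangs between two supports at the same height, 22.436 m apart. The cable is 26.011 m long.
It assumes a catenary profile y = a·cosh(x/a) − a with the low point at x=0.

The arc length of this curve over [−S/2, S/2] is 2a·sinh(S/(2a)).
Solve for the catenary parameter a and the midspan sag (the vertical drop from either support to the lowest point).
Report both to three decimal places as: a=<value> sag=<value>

seed: a₀ = √(S³/(24(L−S))) = √(22.436³/(24·3.575)) = 11.472934
iter 1: u=0.977780  f(a)=+1.748e-01  f'(a)=-6.849e-01  a ← 11.472934 − (+1.748e-01/-6.849e-01) = 11.728223
iter 2: u=0.956496  f(a)=+6.006e-03  f'(a)=-6.385e-01  a ← 11.728223 − (+6.006e-03/-6.385e-01) = 11.737629
iter 3: u=0.955730  f(a)=+7.646e-06  f'(a)=-6.369e-01  a ← 11.737629 − (+7.646e-06/-6.369e-01) = 11.737641
iter 4: u=0.955729  f(a)=+1.242e-11  f'(a)=-6.369e-01  a ← 11.737641 − (+1.242e-11/-6.369e-01) = 11.737641
iter 5: u=0.955729  f(a)=+0.000e+00  f'(a)=-6.369e-01  a ← 11.737641 − (+0.000e+00/-6.369e-01) = 11.737641
converged: |Δa| < 1e-12 after 5 iterations
sag = a·(cosh(S/(2a)) − 1) = 11.737641·(cosh(0.955729) − 1) = 5.781356
T_max/T_min = cosh(S/(2a)) = 1.492548

a=11.738 sag=5.781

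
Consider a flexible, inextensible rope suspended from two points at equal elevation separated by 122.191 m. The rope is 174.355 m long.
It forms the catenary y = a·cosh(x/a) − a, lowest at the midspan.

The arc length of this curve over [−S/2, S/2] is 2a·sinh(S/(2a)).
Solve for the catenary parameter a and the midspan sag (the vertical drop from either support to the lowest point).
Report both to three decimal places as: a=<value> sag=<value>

a=40.412 sag=55.677

seed: a₀ = √(S³/(24(L−S))) = √(122.191³/(24·52.164)) = 38.174008
iter 1: u=1.600448  f(a)=+7.103e+00  f'(a)=-3.500e+00  a ← 38.174008 − (+7.103e+00/-3.500e+00) = 40.203348
iter 2: u=1.519662  f(a)=+6.057e-01  f'(a)=-2.926e+00  a ← 40.203348 − (+6.057e-01/-2.926e+00) = 40.410326
iter 3: u=1.511878  f(a)=+5.312e-03  f'(a)=-2.875e+00  a ← 40.410326 − (+5.312e-03/-2.875e+00) = 40.412174
iter 4: u=1.511809  f(a)=+4.165e-07  f'(a)=-2.875e+00  a ← 40.412174 − (+4.165e-07/-2.875e+00) = 40.412174
iter 5: u=1.511809  f(a)=+0.000e+00  f'(a)=-2.875e+00  a ← 40.412174 − (+0.000e+00/-2.875e+00) = 40.412174
converged: |Δa| < 1e-12 after 5 iterations
sag = a·(cosh(S/(2a)) − 1) = 40.412174·(cosh(1.511809) − 1) = 55.676641
T_max/T_min = cosh(S/(2a)) = 2.377720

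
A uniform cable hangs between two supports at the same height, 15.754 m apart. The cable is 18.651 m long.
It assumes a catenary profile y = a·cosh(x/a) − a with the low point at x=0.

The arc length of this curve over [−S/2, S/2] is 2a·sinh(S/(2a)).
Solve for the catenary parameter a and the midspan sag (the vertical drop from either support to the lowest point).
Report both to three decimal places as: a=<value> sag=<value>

seed: a₀ = √(S³/(24(L−S))) = √(15.754³/(24·2.897)) = 7.499052
iter 1: u=1.050399  f(a)=+1.641e-01  f'(a)=-8.613e-01  a ← 7.499052 − (+1.641e-01/-8.613e-01) = 7.689556
iter 2: u=1.024376  f(a)=+6.460e-03  f'(a)=-7.947e-01  a ← 7.689556 − (+6.460e-03/-7.947e-01) = 7.697686
iter 3: u=1.023295  f(a)=+1.092e-05  f'(a)=-7.920e-01  a ← 7.697686 − (+1.092e-05/-7.920e-01) = 7.697699
iter 4: u=1.023293  f(a)=+3.136e-11  f'(a)=-7.920e-01  a ← 7.697699 − (+3.136e-11/-7.920e-01) = 7.697699
iter 5: u=1.023293  f(a)=+0.000e+00  f'(a)=-7.920e-01  a ← 7.697699 − (+0.000e+00/-7.920e-01) = 7.697699
converged: |Δa| < 1e-12 after 5 iterations
sag = a·(cosh(S/(2a)) − 1) = 7.697699·(cosh(1.023293) − 1) = 4.394427
T_max/T_min = cosh(S/(2a)) = 1.570875

a=7.698 sag=4.394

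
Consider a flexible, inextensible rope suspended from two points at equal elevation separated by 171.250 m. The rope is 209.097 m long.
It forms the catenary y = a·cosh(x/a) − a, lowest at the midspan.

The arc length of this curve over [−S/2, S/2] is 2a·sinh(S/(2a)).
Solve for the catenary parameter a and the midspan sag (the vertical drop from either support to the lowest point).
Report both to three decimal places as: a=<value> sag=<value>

a=76.707 sag=52.963

seed: a₀ = √(S³/(24(L−S))) = √(171.250³/(24·37.847)) = 74.357455
iter 1: u=1.151532  f(a)=+2.590e+00  f'(a)=-1.160e+00  a ← 74.357455 − (+2.590e+00/-1.160e+00) = 76.591158
iter 2: u=1.117949  f(a)=+1.213e-01  f'(a)=-1.053e+00  a ← 76.591158 − (+1.213e-01/-1.053e+00) = 76.706319
iter 3: u=1.116270  f(a)=+2.949e-04  f'(a)=-1.048e+00  a ← 76.706319 − (+2.949e-04/-1.048e+00) = 76.706600
iter 4: u=1.116266  f(a)=+1.753e-09  f'(a)=-1.048e+00  a ← 76.706600 − (+1.753e-09/-1.048e+00) = 76.706600
iter 5: u=1.116266  f(a)=+2.842e-14  f'(a)=-1.048e+00  a ← 76.706600 − (+2.842e-14/-1.048e+00) = 76.706600
converged: |Δa| < 1e-12 after 5 iterations
sag = a·(cosh(S/(2a)) − 1) = 76.706600·(cosh(1.116266) − 1) = 52.963332
T_max/T_min = cosh(S/(2a)) = 1.690466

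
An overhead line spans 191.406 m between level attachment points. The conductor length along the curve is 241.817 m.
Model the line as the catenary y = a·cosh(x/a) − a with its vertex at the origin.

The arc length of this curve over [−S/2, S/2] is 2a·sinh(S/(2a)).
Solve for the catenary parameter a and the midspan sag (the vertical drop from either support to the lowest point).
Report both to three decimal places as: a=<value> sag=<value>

seed: a₀ = √(S³/(24(L−S))) = √(191.406³/(24·50.411)) = 76.131615
iter 1: u=1.257073  f(a)=+4.136e+00  f'(a)=-1.546e+00  a ← 76.131615 − (+4.136e+00/-1.546e+00) = 78.807509
iter 2: u=1.214389  f(a)=+2.281e-01  f'(a)=-1.380e+00  a ← 78.807509 − (+2.281e-01/-1.380e+00) = 78.972838
iter 3: u=1.211847  f(a)=+7.831e-04  f'(a)=-1.370e+00  a ← 78.972838 − (+7.831e-04/-1.370e+00) = 78.973409
iter 4: u=1.211838  f(a)=+9.300e-09  f'(a)=-1.370e+00  a ← 78.973409 − (+9.300e-09/-1.370e+00) = 78.973409
iter 5: u=1.211838  f(a)=-2.842e-14  f'(a)=-1.370e+00  a ← 78.973409 − (-2.842e-14/-1.370e+00) = 78.973409
converged: |Δa| < 1e-12 after 5 iterations
sag = a·(cosh(S/(2a)) − 1) = 78.973409·(cosh(1.211838) − 1) = 65.441495
T_max/T_min = cosh(S/(2a)) = 1.828652

a=78.973 sag=65.441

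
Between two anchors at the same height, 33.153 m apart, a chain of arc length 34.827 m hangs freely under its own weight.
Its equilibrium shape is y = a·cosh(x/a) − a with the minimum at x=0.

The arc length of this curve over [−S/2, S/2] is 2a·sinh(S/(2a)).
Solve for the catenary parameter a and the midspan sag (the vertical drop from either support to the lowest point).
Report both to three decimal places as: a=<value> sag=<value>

seed: a₀ = √(S³/(24(L−S))) = √(33.153³/(24·1.674)) = 30.116251
iter 1: u=0.550417  f(a)=+2.554e-02  f'(a)=-1.146e-01  a ← 30.116251 − (+2.554e-02/-1.146e-01) = 30.339175
iter 2: u=0.546373  f(a)=+2.864e-04  f'(a)=-1.120e-01  a ← 30.339175 − (+2.864e-04/-1.120e-01) = 30.341732
iter 3: u=0.546327  f(a)=+3.691e-08  f'(a)=-1.120e-01  a ← 30.341732 − (+3.691e-08/-1.120e-01) = 30.341732
iter 4: u=0.546327  f(a)=+0.000e+00  f'(a)=-1.120e-01  a ← 30.341732 − (+0.000e+00/-1.120e-01) = 30.341732
converged: |Δa| < 1e-12 after 4 iterations
sag = a·(cosh(S/(2a)) − 1) = 30.341732·(cosh(0.546327) − 1) = 4.641845
T_max/T_min = cosh(S/(2a)) = 1.152986

a=30.342 sag=4.642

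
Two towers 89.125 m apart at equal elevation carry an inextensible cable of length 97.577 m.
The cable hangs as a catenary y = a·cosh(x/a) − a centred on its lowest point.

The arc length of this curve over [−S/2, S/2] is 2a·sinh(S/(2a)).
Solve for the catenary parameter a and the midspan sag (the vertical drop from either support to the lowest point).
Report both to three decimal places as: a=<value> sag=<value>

seed: a₀ = √(S³/(24(L−S))) = √(89.125³/(24·8.452)) = 59.076390
iter 1: u=0.754320  f(a)=+2.437e-01  f'(a)=-3.028e-01  a ← 59.076390 − (+2.437e-01/-3.028e-01) = 59.881475
iter 2: u=0.744178  f(a)=+5.072e-03  f'(a)=-2.903e-01  a ← 59.881475 − (+5.072e-03/-2.903e-01) = 59.898948
iter 3: u=0.743961  f(a)=+2.300e-06  f'(a)=-2.900e-01  a ← 59.898948 − (+2.300e-06/-2.900e-01) = 59.898956
iter 4: u=0.743961  f(a)=+4.832e-13  f'(a)=-2.900e-01  a ← 59.898956 − (+4.832e-13/-2.900e-01) = 59.898956
converged: |Δa| < 1e-12 after 4 iterations
sag = a·(cosh(S/(2a)) − 1) = 59.898956·(cosh(0.743961) − 1) = 17.355187
T_max/T_min = cosh(S/(2a)) = 1.289741

a=59.899 sag=17.355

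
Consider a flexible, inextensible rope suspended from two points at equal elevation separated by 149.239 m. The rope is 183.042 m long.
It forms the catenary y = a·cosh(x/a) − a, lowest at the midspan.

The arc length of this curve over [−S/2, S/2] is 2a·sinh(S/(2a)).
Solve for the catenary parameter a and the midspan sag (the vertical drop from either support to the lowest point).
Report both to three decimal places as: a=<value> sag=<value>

a=66.079 sag=46.804

seed: a₀ = √(S³/(24(L−S))) = √(149.239³/(24·33.803)) = 64.008884
iter 1: u=1.165768  f(a)=+2.373e+00  f'(a)=-1.207e+00  a ← 64.008884 − (+2.373e+00/-1.207e+00) = 65.974846
iter 2: u=1.131030  f(a)=+1.137e-01  f'(a)=-1.094e+00  a ← 65.974846 − (+1.137e-01/-1.094e+00) = 66.078802
iter 3: u=1.129250  f(a)=+2.902e-04  f'(a)=-1.088e+00  a ← 66.078802 − (+2.902e-04/-1.088e+00) = 66.079069
iter 4: u=1.129246  f(a)=+1.901e-09  f'(a)=-1.088e+00  a ← 66.079069 − (+1.901e-09/-1.088e+00) = 66.079069
iter 5: u=1.129246  f(a)=-2.842e-14  f'(a)=-1.088e+00  a ← 66.079069 − (-2.842e-14/-1.088e+00) = 66.079069
converged: |Δa| < 1e-12 after 5 iterations
sag = a·(cosh(S/(2a)) − 1) = 66.079069·(cosh(1.129246) − 1) = 46.803776
T_max/T_min = cosh(S/(2a)) = 1.708300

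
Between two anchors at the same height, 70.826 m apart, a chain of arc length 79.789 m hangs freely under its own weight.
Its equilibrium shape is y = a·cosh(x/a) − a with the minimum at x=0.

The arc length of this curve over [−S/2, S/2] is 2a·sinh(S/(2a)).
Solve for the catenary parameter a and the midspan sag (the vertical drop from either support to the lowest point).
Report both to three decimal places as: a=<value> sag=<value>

seed: a₀ = √(S³/(24(L−S))) = √(70.826³/(24·8.963)) = 40.640286
iter 1: u=0.871377  f(a)=+3.465e-01  f'(a)=-4.755e-01  a ← 40.640286 − (+3.465e-01/-4.755e-01) = 41.368981
iter 2: u=0.856028  f(a)=+9.539e-03  f'(a)=-4.496e-01  a ← 41.368981 − (+9.539e-03/-4.496e-01) = 41.390195
iter 3: u=0.855589  f(a)=+7.683e-06  f'(a)=-4.489e-01  a ← 41.390195 − (+7.683e-06/-4.489e-01) = 41.390212
iter 4: u=0.855589  f(a)=+4.974e-12  f'(a)=-4.489e-01  a ← 41.390212 − (+4.974e-12/-4.489e-01) = 41.390212
converged: |Δa| < 1e-12 after 4 iterations
sag = a·(cosh(S/(2a)) − 1) = 41.390212·(cosh(0.855589) − 1) = 16.096489
T_max/T_min = cosh(S/(2a)) = 1.388896

a=41.390 sag=16.096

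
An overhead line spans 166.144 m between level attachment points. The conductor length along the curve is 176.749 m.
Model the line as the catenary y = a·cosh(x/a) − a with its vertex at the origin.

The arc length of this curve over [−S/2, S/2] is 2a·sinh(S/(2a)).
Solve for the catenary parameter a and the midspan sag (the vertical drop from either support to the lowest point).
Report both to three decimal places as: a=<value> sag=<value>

a=135.502 sag=26.272

seed: a₀ = √(S³/(24(L−S))) = √(166.144³/(24·10.605)) = 134.235083
iter 1: u=0.618855  f(a)=+2.049e-01  f'(a)=-1.641e-01  a ← 134.235083 − (+2.049e-01/-1.641e-01) = 135.483627
iter 2: u=0.613152  f(a)=+2.894e-03  f'(a)=-1.595e-01  a ← 135.483627 − (+2.894e-03/-1.595e-01) = 135.501770
iter 3: u=0.613069  f(a)=+5.957e-07  f'(a)=-1.595e-01  a ← 135.501770 − (+5.957e-07/-1.595e-01) = 135.501774
iter 4: u=0.613069  f(a)=+0.000e+00  f'(a)=-1.595e-01  a ← 135.501774 − (+0.000e+00/-1.595e-01) = 135.501774
converged: |Δa| < 1e-12 after 4 iterations
sag = a·(cosh(S/(2a)) − 1) = 135.501774·(cosh(0.613069) − 1) = 26.272090
T_max/T_min = cosh(S/(2a)) = 1.193887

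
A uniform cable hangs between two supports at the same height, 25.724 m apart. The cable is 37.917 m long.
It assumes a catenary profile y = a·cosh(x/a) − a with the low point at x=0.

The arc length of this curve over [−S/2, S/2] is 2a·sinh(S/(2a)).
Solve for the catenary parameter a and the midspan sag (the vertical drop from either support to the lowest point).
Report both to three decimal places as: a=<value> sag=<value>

seed: a₀ = √(S³/(24(L−S))) = √(25.724³/(24·12.193)) = 7.626879
iter 1: u=1.686404  f(a)=+1.856e+00  f'(a)=-4.204e+00  a ← 7.626879 − (+1.856e+00/-4.204e+00) = 8.068350
iter 2: u=1.594130  f(a)=+1.733e-01  f'(a)=-3.452e+00  a ← 8.068350 − (+1.733e-01/-3.452e+00) = 8.118562
iter 3: u=1.584271  f(a)=+1.856e-03  f'(a)=-3.379e+00  a ← 8.118562 − (+1.856e-03/-3.379e+00) = 8.119111
iter 4: u=1.584164  f(a)=+2.179e-07  f'(a)=-3.378e+00  a ← 8.119111 − (+2.179e-07/-3.378e+00) = 8.119111
iter 5: u=1.584164  f(a)=+7.105e-15  f'(a)=-3.378e+00  a ← 8.119111 − (+7.105e-15/-3.378e+00) = 8.119111
converged: |Δa| < 1e-12 after 5 iterations
sag = a·(cosh(S/(2a)) − 1) = 8.119111·(cosh(1.584164) − 1) = 12.504775
T_max/T_min = cosh(S/(2a)) = 2.540166

a=8.119 sag=12.505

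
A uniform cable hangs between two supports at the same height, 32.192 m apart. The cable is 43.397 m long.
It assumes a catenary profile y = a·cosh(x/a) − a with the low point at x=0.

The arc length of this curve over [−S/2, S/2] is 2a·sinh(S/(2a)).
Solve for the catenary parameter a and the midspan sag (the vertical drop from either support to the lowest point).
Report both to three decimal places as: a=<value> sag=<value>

a=11.678 sag=12.963

seed: a₀ = √(S³/(24(L−S))) = √(32.192³/(24·11.205)) = 11.138081
iter 1: u=1.445132  f(a)=+1.230e+00  f'(a)=-2.465e+00  a ← 11.138081 − (+1.230e+00/-2.465e+00) = 11.637081
iter 2: u=1.383165  f(a)=+8.748e-02  f'(a)=-2.126e+00  a ← 11.637081 − (+8.748e-02/-2.126e+00) = 11.678239
iter 3: u=1.378290  f(a)=+5.175e-04  f'(a)=-2.100e+00  a ← 11.678239 − (+5.175e-04/-2.100e+00) = 11.678486
iter 4: u=1.378261  f(a)=+1.835e-08  f'(a)=-2.100e+00  a ← 11.678486 − (+1.835e-08/-2.100e+00) = 11.678486
iter 5: u=1.378261  f(a)=+7.105e-15  f'(a)=-2.100e+00  a ← 11.678486 − (+7.105e-15/-2.100e+00) = 11.678486
converged: |Δa| < 1e-12 after 5 iterations
sag = a·(cosh(S/(2a)) − 1) = 11.678486·(cosh(1.378261) − 1) = 12.963185
T_max/T_min = cosh(S/(2a)) = 2.110006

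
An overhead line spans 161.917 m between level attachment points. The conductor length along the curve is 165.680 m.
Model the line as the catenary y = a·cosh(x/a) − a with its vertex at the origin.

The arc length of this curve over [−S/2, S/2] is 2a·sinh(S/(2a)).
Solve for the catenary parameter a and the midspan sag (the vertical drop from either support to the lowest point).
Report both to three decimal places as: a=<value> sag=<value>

seed: a₀ = √(S³/(24(L−S))) = √(161.917³/(24·3.763)) = 216.803327
iter 1: u=0.373419  f(a)=+2.632e-02  f'(a)=-3.520e-02  a ← 216.803327 − (+2.632e-02/-3.520e-02) = 217.551148
iter 2: u=0.372135  f(a)=+1.368e-04  f'(a)=-3.483e-02  a ← 217.551148 − (+1.368e-04/-3.483e-02) = 217.555075
iter 3: u=0.372129  f(a)=+3.739e-09  f'(a)=-3.483e-02  a ← 217.555075 − (+3.739e-09/-3.483e-02) = 217.555076
iter 4: u=0.372129  f(a)=+0.000e+00  f'(a)=-3.483e-02  a ← 217.555076 − (+0.000e+00/-3.483e-02) = 217.555076
converged: |Δa| < 1e-12 after 4 iterations
sag = a·(cosh(S/(2a)) − 1) = 217.555076·(cosh(0.372129) − 1) = 15.238130
T_max/T_min = cosh(S/(2a)) = 1.070043

a=217.555 sag=15.238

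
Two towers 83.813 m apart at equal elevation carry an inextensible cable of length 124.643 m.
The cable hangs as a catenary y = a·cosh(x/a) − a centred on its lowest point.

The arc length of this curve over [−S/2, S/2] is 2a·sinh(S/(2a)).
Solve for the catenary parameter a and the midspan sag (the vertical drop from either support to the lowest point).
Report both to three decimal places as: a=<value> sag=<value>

a=26.134 sag=41.445

seed: a₀ = √(S³/(24(L−S))) = √(83.813³/(24·40.830)) = 24.511606
iter 1: u=1.709659  f(a)=+6.400e+00  f'(a)=-4.413e+00  a ← 24.511606 − (+6.400e+00/-4.413e+00) = 25.961946
iter 2: u=1.614151  f(a)=+6.120e-01  f'(a)=-3.606e+00  a ← 25.961946 − (+6.120e-01/-3.606e+00) = 26.131680
iter 3: u=1.603667  f(a)=+6.903e-03  f'(a)=-3.525e+00  a ← 26.131680 − (+6.903e-03/-3.525e+00) = 26.133638
iter 4: u=1.603546  f(a)=+9.002e-07  f'(a)=-3.524e+00  a ← 26.133638 − (+9.002e-07/-3.524e+00) = 26.133639
iter 5: u=1.603546  f(a)=+5.684e-14  f'(a)=-3.524e+00  a ← 26.133639 − (+5.684e-14/-3.524e+00) = 26.133639
converged: |Δa| < 1e-12 after 5 iterations
sag = a·(cosh(S/(2a)) − 1) = 26.133639·(cosh(1.603546) − 1) = 41.445474
T_max/T_min = cosh(S/(2a)) = 2.585905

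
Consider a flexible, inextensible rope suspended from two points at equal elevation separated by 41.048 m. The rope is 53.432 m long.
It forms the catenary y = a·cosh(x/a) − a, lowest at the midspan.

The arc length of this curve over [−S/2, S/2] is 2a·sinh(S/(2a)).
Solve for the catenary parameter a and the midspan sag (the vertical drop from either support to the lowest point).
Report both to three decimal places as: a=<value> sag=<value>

seed: a₀ = √(S³/(24(L−S))) = √(41.048³/(24·12.384)) = 15.254638
iter 1: u=1.345427  f(a)=+1.170e+00  f'(a)=-1.937e+00  a ← 15.254638 − (+1.170e+00/-1.937e+00) = 15.858812
iter 2: u=1.294170  f(a)=+7.312e-02  f'(a)=-1.702e+00  a ← 15.858812 − (+7.312e-02/-1.702e+00) = 15.901776
iter 3: u=1.290673  f(a)=+3.275e-04  f'(a)=-1.687e+00  a ← 15.901776 − (+3.275e-04/-1.687e+00) = 15.901970
iter 4: u=1.290658  f(a)=+6.636e-09  f'(a)=-1.687e+00  a ← 15.901970 − (+6.636e-09/-1.687e+00) = 15.901970
iter 5: u=1.290658  f(a)=+1.421e-14  f'(a)=-1.687e+00  a ← 15.901970 − (+1.421e-14/-1.687e+00) = 15.901970
converged: |Δa| < 1e-12 after 5 iterations
sag = a·(cosh(S/(2a)) − 1) = 15.901970·(cosh(1.290658) − 1) = 15.188500
T_max/T_min = cosh(S/(2a)) = 1.955133

a=15.902 sag=15.188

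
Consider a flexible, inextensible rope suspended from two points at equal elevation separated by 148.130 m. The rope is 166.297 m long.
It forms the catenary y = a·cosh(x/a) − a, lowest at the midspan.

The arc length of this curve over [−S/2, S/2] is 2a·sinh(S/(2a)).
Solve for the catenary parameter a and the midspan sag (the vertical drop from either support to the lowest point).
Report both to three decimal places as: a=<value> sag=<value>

a=87.886 sag=33.100

seed: a₀ = √(S³/(24(L−S))) = √(148.130³/(24·18.167)) = 86.341046
iter 1: u=0.857819  f(a)=+6.802e-01  f'(a)=-4.526e-01  a ← 86.341046 − (+6.802e-01/-4.526e-01) = 87.843980
iter 2: u=0.843143  f(a)=+1.817e-02  f'(a)=-4.287e-01  a ← 87.843980 − (+1.817e-02/-4.287e-01) = 87.886357
iter 3: u=0.842736  f(a)=+1.375e-05  f'(a)=-4.281e-01  a ← 87.886357 − (+1.375e-05/-4.281e-01) = 87.886389
iter 4: u=0.842736  f(a)=+7.844e-12  f'(a)=-4.281e-01  a ← 87.886389 − (+7.844e-12/-4.281e-01) = 87.886389
converged: |Δa| < 1e-12 after 4 iterations
sag = a·(cosh(S/(2a)) − 1) = 87.886389·(cosh(0.842736) − 1) = 33.099934
T_max/T_min = cosh(S/(2a)) = 1.376622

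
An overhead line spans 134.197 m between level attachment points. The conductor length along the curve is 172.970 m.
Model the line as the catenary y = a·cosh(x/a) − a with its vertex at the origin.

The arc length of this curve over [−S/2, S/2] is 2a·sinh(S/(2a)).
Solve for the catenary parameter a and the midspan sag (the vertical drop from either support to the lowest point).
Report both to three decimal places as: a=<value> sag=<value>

seed: a₀ = √(S³/(24(L−S))) = √(134.197³/(24·38.773)) = 50.961698
iter 1: u=1.316646  f(a)=+3.503e+00  f'(a)=-1.802e+00  a ← 50.961698 − (+3.503e+00/-1.802e+00) = 52.905245
iter 2: u=1.268277  f(a)=+2.104e-01  f'(a)=-1.592e+00  a ← 52.905245 − (+2.104e-01/-1.592e+00) = 53.037399
iter 3: u=1.265117  f(a)=+8.658e-04  f'(a)=-1.579e+00  a ← 53.037399 − (+8.658e-04/-1.579e+00) = 53.037948
iter 4: u=1.265104  f(a)=+1.480e-08  f'(a)=-1.579e+00  a ← 53.037948 − (+1.480e-08/-1.579e+00) = 53.037948
iter 5: u=1.265104  f(a)=+0.000e+00  f'(a)=-1.579e+00  a ← 53.037948 − (+0.000e+00/-1.579e+00) = 53.037948
converged: |Δa| < 1e-12 after 5 iterations
sag = a·(cosh(S/(2a)) − 1) = 53.037948·(cosh(1.265104) − 1) = 48.414894
T_max/T_min = cosh(S/(2a)) = 1.912835

a=53.038 sag=48.415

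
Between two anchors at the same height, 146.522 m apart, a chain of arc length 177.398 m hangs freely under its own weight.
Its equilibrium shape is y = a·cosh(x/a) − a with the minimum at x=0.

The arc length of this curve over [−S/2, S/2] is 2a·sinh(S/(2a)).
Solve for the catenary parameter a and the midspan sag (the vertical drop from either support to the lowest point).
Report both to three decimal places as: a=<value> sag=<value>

a=67.120 sag=44.112

seed: a₀ = √(S³/(24(L−S))) = √(146.522³/(24·30.876)) = 65.153555
iter 1: u=1.124436  f(a)=+2.012e+00  f'(a)=-1.073e+00  a ← 65.153555 − (+2.012e+00/-1.073e+00) = 67.028118
iter 2: u=1.092989  f(a)=+9.009e-02  f'(a)=-9.790e-01  a ← 67.028118 − (+9.009e-02/-9.790e-01) = 67.120137
iter 3: u=1.091491  f(a)=+1.994e-04  f'(a)=-9.747e-01  a ← 67.120137 − (+1.994e-04/-9.747e-01) = 67.120342
iter 4: u=1.091487  f(a)=+9.819e-10  f'(a)=-9.747e-01  a ← 67.120342 − (+9.819e-10/-9.747e-01) = 67.120342
iter 5: u=1.091487  f(a)=+0.000e+00  f'(a)=-9.747e-01  a ← 67.120342 − (+0.000e+00/-9.747e-01) = 67.120342
converged: |Δa| < 1e-12 after 5 iterations
sag = a·(cosh(S/(2a)) − 1) = 67.120342·(cosh(1.091487) − 1) = 44.112085
T_max/T_min = cosh(S/(2a)) = 1.657209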